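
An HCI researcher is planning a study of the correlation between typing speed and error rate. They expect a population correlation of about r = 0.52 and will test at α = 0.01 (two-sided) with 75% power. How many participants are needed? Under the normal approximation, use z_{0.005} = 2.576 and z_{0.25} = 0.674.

n = 35

Fisher's z: C = ½·ln((1+r)/(1−r)) = ½·ln(3.1667) = 0.5763.
n = ((z_{α/2} + z_β)/C)² + 3.
(2.576 + 0.674) / 0.5763 = 3.250 / 0.5763 = 5.639.
n = 5.639² + 3 = 31.80 + 3 = 34.8.
Round up.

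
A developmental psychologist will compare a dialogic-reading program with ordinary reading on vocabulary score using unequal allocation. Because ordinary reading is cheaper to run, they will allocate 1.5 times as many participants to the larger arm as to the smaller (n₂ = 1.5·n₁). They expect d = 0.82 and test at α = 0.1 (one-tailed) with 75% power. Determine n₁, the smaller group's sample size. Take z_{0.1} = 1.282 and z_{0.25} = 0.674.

n₁ = 10

With allocation ratio k = n₂/n₁ = 1.5, Var(x̄₁−x̄₂) = σ²(1/n₁ + 1/(k·n₁)) = σ²·(k+1)/(k·n₁).
So n₁ = (1 + 1/k)·((z_{α} + z_β)/d)² = 1.667 × (1.956/0.82)².
n₁ = 1.667 × 5.69 = 9.5.
Round up: n₁ = 10, giving n₂ = 1.5 × 10 = 15.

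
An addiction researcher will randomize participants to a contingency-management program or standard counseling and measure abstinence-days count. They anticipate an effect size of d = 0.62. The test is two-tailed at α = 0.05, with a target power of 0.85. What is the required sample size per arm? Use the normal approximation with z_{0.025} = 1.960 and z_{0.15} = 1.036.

For two independent groups with equal n: n = 2·((z_{α/2} + z_β) / d)².
z_{α/2} + z_β = 1.960 + 1.036 = 2.996.
n = 2 × (2.996 / 0.62)² = 2 × 4.832² = 2 × 23.35 = 46.7.
Round up to the next whole participant.

n = 47 per group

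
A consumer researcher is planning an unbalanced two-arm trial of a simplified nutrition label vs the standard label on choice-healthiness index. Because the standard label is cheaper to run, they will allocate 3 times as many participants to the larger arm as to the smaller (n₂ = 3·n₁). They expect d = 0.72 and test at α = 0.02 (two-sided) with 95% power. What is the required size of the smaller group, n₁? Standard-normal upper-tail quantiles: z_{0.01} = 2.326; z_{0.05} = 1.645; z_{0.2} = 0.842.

With allocation ratio k = n₂/n₁ = 3, Var(x̄₁−x̄₂) = σ²(1/n₁ + 1/(k·n₁)) = σ²·(k+1)/(k·n₁).
So n₁ = (1 + 1/k)·((z_{α/2} + z_β)/d)² = 1.333 × (3.971/0.72)².
n₁ = 1.333 × 30.42 = 40.6.
Round up: n₁ = 41, giving n₂ = 3 × 41 = 123.

n₁ = 41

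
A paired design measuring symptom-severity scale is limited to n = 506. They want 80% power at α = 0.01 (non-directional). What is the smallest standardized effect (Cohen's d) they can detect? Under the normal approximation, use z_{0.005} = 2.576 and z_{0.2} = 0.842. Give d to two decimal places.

d_min ≈ 0.15

For a single sample (or paired design) of n = 506: d_min = (z_{α/2} + z_β)/√n.
z-sum = 2.576 + 0.842 = 3.418.
d_min = 3.418 / √506 = 3.418 / 22.494 = 0.152.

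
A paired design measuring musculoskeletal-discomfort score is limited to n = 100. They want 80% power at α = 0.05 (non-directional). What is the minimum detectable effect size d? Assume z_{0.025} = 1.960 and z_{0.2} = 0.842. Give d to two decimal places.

d_min ≈ 0.28

For a single sample (or paired design) of n = 100: d_min = (z_{α/2} + z_β)/√n.
z-sum = 1.960 + 0.842 = 2.802.
d_min = 2.802 / √100 = 2.802 / 10.000 = 0.280.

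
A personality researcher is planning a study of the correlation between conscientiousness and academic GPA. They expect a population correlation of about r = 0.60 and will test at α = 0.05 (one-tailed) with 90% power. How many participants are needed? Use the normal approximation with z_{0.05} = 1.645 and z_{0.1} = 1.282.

n = 21

Fisher's z: C = ½·ln((1+r)/(1−r)) = ½·ln(4.0000) = 0.6931.
n = ((z_{α} + z_β)/C)² + 3.
(1.645 + 1.282) / 0.6931 = 2.927 / 0.6931 = 4.223.
n = 4.223² + 3 = 17.83 + 3 = 20.8.
Round up.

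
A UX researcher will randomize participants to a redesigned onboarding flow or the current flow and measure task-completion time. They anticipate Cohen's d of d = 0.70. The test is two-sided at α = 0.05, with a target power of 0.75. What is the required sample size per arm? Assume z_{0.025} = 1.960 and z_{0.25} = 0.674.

For two independent groups with equal n: n = 2·((z_{α/2} + z_β) / d)².
z_{α/2} + z_β = 1.960 + 0.674 = 2.634.
n = 2 × (2.634 / 0.70)² = 2 × 3.763² = 2 × 14.16 = 28.3.
Round up to the next whole participant.

n = 29 per group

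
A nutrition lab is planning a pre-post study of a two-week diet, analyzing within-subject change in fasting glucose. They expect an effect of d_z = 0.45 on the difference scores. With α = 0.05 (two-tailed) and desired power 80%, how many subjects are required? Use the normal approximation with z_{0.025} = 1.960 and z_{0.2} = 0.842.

For a paired (one-sample on differences) test: n = ((z_{α/2} + z_β) / d)².
z_{α/2} + z_β = 1.960 + 0.842 = 2.802.
n = (2.802 / 0.45)² = 6.227² = 38.77.
Round up.

n = 39 pairs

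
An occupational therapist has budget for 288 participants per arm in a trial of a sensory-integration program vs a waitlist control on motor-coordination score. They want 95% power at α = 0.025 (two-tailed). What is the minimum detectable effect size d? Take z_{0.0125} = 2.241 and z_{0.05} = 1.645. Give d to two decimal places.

For two independent groups of n = 288 each: d_min = (z_{α/2} + z_β)·√(2/n).
z-sum = 2.241 + 1.645 = 3.886.
d_min = 3.886 × √(2/288) = 3.886 × 0.0833 = 0.324.

d_min ≈ 0.32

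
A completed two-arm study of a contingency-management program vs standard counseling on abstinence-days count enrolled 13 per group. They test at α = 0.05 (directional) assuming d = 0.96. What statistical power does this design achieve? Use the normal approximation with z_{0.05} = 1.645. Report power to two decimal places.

For two equal groups, power = Φ(d·√(n/2) − z_{α}).
d·√(n/2) = 0.96 × √(13/2) = 0.96 × 2.550 = 2.448.
z_β = 2.448 − 1.645 = 0.803.
Power = Φ(0.803) = 0.789.

power ≈ 0.79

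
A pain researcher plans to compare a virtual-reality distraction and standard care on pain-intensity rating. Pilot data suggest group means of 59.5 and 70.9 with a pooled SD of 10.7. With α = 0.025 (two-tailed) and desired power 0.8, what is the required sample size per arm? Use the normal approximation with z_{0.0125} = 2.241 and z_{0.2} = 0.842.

Cohen's d = |M₁ − M₂| / SD_pooled = |59.5 − 70.9| / 10.7 = 11.4 / 10.7 = 1.065.
For two independent groups with equal n: n = 2·((z_{α/2} + z_β) / d)².
z_{α/2} + z_β = 2.241 + 0.842 = 3.083.
n = 2 × (3.083 / 1.065)² = 2 × 2.895² = 2 × 8.38 = 16.8.
Round up to the next whole participant.

n = 17 per group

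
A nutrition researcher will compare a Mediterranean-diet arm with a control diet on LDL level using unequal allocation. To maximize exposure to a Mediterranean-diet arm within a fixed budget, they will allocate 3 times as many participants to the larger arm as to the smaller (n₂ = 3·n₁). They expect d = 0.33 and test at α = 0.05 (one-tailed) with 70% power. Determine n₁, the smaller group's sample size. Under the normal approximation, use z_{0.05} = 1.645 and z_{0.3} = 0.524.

n₁ = 58

With allocation ratio k = n₂/n₁ = 3, Var(x̄₁−x̄₂) = σ²(1/n₁ + 1/(k·n₁)) = σ²·(k+1)/(k·n₁).
So n₁ = (1 + 1/k)·((z_{α} + z_β)/d)² = 1.333 × (2.169/0.33)².
n₁ = 1.333 × 43.20 = 57.6.
Round up: n₁ = 58, giving n₂ = 3 × 58 = 174.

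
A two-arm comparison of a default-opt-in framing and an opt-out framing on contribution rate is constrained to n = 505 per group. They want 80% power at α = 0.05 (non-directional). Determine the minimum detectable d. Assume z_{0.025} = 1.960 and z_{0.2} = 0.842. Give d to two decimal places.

For two independent groups of n = 505 each: d_min = (z_{α/2} + z_β)·√(2/n).
z-sum = 1.960 + 0.842 = 2.802.
d_min = 2.802 × √(2/505) = 2.802 × 0.0629 = 0.176.

d_min ≈ 0.18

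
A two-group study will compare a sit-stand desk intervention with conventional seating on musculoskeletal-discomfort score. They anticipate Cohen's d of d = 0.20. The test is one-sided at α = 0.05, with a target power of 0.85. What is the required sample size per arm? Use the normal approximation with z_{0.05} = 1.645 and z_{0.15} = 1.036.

n = 360 per group

For two independent groups with equal n: n = 2·((z_{α} + z_β) / d)².
z_{α} + z_β = 1.645 + 1.036 = 2.681.
n = 2 × (2.681 / 0.20)² = 2 × 13.405² = 2 × 179.69 = 359.4.
Round up to the next whole participant.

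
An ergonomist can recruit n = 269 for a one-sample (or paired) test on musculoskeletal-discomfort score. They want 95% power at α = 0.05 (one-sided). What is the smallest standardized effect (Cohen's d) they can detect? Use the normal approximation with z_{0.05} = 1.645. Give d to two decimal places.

d_min ≈ 0.20

For a single sample (or paired design) of n = 269: d_min = (z_{α} + z_β)/√n.
z-sum = 1.645 + 1.645 = 3.290.
d_min = 3.290 / √269 = 3.290 / 16.401 = 0.201.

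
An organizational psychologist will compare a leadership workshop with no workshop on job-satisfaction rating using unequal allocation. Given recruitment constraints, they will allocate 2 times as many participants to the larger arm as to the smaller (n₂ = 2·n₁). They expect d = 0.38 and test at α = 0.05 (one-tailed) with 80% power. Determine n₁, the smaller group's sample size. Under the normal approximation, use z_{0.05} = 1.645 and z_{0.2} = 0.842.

With allocation ratio k = n₂/n₁ = 2, Var(x̄₁−x̄₂) = σ²(1/n₁ + 1/(k·n₁)) = σ²·(k+1)/(k·n₁).
So n₁ = (1 + 1/k)·((z_{α} + z_β)/d)² = 1.500 × (2.487/0.38)².
n₁ = 1.500 × 42.83 = 64.3.
Round up: n₁ = 65, giving n₂ = 2 × 65 = 130.

n₁ = 65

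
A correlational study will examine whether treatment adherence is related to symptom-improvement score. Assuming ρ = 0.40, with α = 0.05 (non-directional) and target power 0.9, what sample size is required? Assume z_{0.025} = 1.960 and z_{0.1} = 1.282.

Fisher's z: C = ½·ln((1+r)/(1−r)) = ½·ln(2.3333) = 0.4236.
n = ((z_{α/2} + z_β)/C)² + 3.
(1.960 + 1.282) / 0.4236 = 3.242 / 0.4236 = 7.653.
n = 7.653² + 3 = 58.58 + 3 = 61.6.
Round up.

n = 62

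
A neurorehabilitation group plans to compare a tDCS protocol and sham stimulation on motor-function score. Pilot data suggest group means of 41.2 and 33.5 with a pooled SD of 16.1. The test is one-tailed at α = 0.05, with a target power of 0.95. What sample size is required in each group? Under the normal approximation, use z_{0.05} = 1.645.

Cohen's d = |M₁ − M₂| / SD_pooled = |41.2 − 33.5| / 16.1 = 7.7 / 16.1 = 0.478.
For two independent groups with equal n: n = 2·((z_{α} + z_β) / d)².
z_{α} + z_β = 1.645 + 1.645 = 3.290.
n = 2 × (3.290 / 0.478)² = 2 × 6.883² = 2 × 47.37 = 94.7.
Round up to the next whole participant.

n = 95 per group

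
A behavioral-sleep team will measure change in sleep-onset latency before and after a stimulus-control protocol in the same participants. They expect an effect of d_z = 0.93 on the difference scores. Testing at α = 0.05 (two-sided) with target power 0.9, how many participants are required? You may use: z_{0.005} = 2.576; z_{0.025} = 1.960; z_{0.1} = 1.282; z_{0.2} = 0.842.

For a paired (one-sample on differences) test: n = ((z_{α/2} + z_β) / d)².
z_{α/2} + z_β = 1.960 + 1.282 = 3.242.
n = (3.242 / 0.93)² = 3.486² = 12.15.
Round up.

n = 13 pairs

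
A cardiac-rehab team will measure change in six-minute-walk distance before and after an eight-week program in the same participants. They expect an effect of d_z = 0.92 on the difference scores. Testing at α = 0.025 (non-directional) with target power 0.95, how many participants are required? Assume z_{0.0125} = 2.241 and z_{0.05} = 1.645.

n = 18 pairs

For a paired (one-sample on differences) test: n = ((z_{α/2} + z_β) / d)².
z_{α/2} + z_β = 2.241 + 1.645 = 3.886.
n = (3.886 / 0.92)² = 4.224² = 17.84.
Round up.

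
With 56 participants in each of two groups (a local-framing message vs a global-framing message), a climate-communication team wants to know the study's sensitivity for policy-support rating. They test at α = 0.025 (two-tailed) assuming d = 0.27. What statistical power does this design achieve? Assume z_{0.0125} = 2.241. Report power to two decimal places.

For two equal groups, power = Φ(d·√(n/2) − z_{α/2}).
d·√(n/2) = 0.27 × √(56/2) = 0.27 × 5.292 = 1.429.
z_β = 1.429 − 2.241 = -0.812.
Power = Φ(-0.812) = 0.208.

power ≈ 0.21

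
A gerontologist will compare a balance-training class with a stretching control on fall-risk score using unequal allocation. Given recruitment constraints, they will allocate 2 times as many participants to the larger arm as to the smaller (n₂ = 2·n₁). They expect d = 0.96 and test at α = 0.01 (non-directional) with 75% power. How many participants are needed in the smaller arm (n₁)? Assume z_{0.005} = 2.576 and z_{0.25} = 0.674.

n₁ = 18

With allocation ratio k = n₂/n₁ = 2, Var(x̄₁−x̄₂) = σ²(1/n₁ + 1/(k·n₁)) = σ²·(k+1)/(k·n₁).
So n₁ = (1 + 1/k)·((z_{α/2} + z_β)/d)² = 1.500 × (3.250/0.96)².
n₁ = 1.500 × 11.46 = 17.2.
Round up: n₁ = 18, giving n₂ = 2 × 18 = 36.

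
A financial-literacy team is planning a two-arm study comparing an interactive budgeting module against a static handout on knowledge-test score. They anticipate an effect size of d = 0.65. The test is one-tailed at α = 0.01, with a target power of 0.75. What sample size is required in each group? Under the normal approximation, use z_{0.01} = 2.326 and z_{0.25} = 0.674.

n = 43 per group

For two independent groups with equal n: n = 2·((z_{α} + z_β) / d)².
z_{α} + z_β = 2.326 + 0.674 = 3.000.
n = 2 × (3.000 / 0.65)² = 2 × 4.615² = 2 × 21.30 = 42.6.
Round up to the next whole participant.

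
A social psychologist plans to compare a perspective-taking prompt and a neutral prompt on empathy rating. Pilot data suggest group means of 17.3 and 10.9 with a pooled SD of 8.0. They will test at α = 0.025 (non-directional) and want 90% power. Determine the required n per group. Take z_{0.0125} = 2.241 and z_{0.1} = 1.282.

Cohen's d = |M₁ − M₂| / SD_pooled = |17.3 − 10.9| / 8.0 = 6.4 / 8.0 = 0.800.
For two independent groups with equal n: n = 2·((z_{α/2} + z_β) / d)².
z_{α/2} + z_β = 2.241 + 1.282 = 3.523.
n = 2 × (3.523 / 0.800)² = 2 × 4.404² = 2 × 19.39 = 38.8.
Round up to the next whole participant.

n = 39 per group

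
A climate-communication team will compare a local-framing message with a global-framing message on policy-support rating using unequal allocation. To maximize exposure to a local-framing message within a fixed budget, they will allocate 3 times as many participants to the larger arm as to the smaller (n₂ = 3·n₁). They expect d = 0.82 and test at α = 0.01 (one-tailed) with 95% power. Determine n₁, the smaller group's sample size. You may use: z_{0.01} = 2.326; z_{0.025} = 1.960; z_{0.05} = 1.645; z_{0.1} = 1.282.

n₁ = 32

With allocation ratio k = n₂/n₁ = 3, Var(x̄₁−x̄₂) = σ²(1/n₁ + 1/(k·n₁)) = σ²·(k+1)/(k·n₁).
So n₁ = (1 + 1/k)·((z_{α} + z_β)/d)² = 1.333 × (3.971/0.82)².
n₁ = 1.333 × 23.45 = 31.3.
Round up: n₁ = 32, giving n₂ = 3 × 32 = 96.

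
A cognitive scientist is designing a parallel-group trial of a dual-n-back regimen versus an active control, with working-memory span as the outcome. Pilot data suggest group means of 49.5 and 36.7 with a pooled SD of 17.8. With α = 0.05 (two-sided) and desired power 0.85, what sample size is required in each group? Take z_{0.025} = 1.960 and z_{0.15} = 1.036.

Cohen's d = |M₁ − M₂| / SD_pooled = |49.5 − 36.7| / 17.8 = 12.8 / 17.8 = 0.719.
For two independent groups with equal n: n = 2·((z_{α/2} + z_β) / d)².
z_{α/2} + z_β = 1.960 + 1.036 = 2.996.
n = 2 × (2.996 / 0.719)² = 2 × 4.167² = 2 × 17.36 = 34.7.
Round up to the next whole participant.

n = 35 per group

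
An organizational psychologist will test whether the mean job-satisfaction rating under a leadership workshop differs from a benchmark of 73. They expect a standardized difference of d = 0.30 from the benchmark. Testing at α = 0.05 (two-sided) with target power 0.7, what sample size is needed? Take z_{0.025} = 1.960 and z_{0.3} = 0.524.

For a one-sample test: n = ((z_{α/2} + z_β) / d)².
z_{α/2} + z_β = 1.960 + 0.524 = 2.484.
n = (2.484 / 0.30)² = 8.280² = 68.56.
Round up.

n = 69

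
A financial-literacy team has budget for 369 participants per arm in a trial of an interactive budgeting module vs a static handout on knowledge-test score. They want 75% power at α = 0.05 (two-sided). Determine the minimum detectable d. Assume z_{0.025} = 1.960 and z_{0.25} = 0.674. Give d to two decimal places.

For two independent groups of n = 369 each: d_min = (z_{α/2} + z_β)·√(2/n).
z-sum = 1.960 + 0.674 = 2.634.
d_min = 2.634 × √(2/369) = 2.634 × 0.0736 = 0.194.

d_min ≈ 0.19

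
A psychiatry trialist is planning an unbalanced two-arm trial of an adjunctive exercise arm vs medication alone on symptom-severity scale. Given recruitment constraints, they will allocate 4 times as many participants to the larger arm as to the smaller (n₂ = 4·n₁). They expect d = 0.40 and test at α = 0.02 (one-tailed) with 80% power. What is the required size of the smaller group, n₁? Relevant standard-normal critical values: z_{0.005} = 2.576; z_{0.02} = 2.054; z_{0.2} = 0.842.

n₁ = 66

With allocation ratio k = n₂/n₁ = 4, Var(x̄₁−x̄₂) = σ²(1/n₁ + 1/(k·n₁)) = σ²·(k+1)/(k·n₁).
So n₁ = (1 + 1/k)·((z_{α} + z_β)/d)² = 1.250 × (2.896/0.40)².
n₁ = 1.250 × 52.42 = 65.5.
Round up: n₁ = 66, giving n₂ = 4 × 66 = 264.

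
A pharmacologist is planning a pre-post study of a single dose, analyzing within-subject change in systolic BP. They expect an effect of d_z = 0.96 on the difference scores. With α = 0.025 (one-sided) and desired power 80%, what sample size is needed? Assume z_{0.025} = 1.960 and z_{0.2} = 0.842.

For a paired (one-sample on differences) test: n = ((z_{α} + z_β) / d)².
z_{α} + z_β = 1.960 + 0.842 = 2.802.
n = (2.802 / 0.96)² = 2.919² = 8.52.
Round up.

n = 9 pairs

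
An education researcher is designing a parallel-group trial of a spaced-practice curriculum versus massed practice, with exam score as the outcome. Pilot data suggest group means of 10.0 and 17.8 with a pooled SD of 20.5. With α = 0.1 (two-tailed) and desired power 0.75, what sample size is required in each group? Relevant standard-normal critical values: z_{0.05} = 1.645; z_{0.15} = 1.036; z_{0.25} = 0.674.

Cohen's d = |M₁ − M₂| / SD_pooled = |10.0 − 17.8| / 20.5 = 7.8 / 20.5 = 0.380.
For two independent groups with equal n: n = 2·((z_{α/2} + z_β) / d)².
z_{α/2} + z_β = 1.645 + 0.674 = 2.319.
n = 2 × (2.319 / 0.380)² = 2 × 6.103² = 2 × 37.24 = 74.5.
Round up to the next whole participant.

n = 75 per group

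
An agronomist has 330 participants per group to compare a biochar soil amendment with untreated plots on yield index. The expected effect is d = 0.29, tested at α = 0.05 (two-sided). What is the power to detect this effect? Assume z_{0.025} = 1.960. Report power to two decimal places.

For two equal groups, power = Φ(d·√(n/2) − z_{α/2}).
d·√(n/2) = 0.29 × √(330/2) = 0.29 × 12.845 = 3.725.
z_β = 3.725 − 1.960 = 1.765.
Power = Φ(1.765) = 0.961.

power ≈ 0.96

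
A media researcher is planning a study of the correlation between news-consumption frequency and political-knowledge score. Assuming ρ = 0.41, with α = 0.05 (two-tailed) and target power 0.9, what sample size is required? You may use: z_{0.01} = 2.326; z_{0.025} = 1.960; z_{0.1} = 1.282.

Fisher's z: C = ½·ln((1+r)/(1−r)) = ½·ln(2.3898) = 0.4356.
n = ((z_{α/2} + z_β)/C)² + 3.
(1.960 + 1.282) / 0.4356 = 3.242 / 0.4356 = 7.443.
n = 7.443² + 3 = 55.39 + 3 = 58.4.
Round up.

n = 59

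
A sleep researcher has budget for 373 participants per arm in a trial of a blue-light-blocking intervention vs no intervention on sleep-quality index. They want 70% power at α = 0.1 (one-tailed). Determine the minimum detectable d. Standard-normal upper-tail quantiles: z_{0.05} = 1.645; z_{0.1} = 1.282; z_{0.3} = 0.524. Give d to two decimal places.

For two independent groups of n = 373 each: d_min = (z_{α} + z_β)·√(2/n).
z-sum = 1.282 + 0.524 = 1.806.
d_min = 1.806 × √(2/373) = 1.806 × 0.0732 = 0.132.

d_min ≈ 0.13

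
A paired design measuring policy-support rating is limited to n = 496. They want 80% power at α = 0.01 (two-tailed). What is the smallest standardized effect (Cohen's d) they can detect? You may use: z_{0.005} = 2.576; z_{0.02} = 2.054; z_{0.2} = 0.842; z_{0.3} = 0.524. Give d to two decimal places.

For a single sample (or paired design) of n = 496: d_min = (z_{α/2} + z_β)/√n.
z-sum = 2.576 + 0.842 = 3.418.
d_min = 3.418 / √496 = 3.418 / 22.271 = 0.153.

d_min ≈ 0.15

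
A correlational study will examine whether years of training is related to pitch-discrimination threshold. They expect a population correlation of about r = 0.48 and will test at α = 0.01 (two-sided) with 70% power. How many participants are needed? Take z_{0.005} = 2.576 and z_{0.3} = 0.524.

Fisher's z: C = ½·ln((1+r)/(1−r)) = ½·ln(2.8462) = 0.5230.
n = ((z_{α/2} + z_β)/C)² + 3.
(2.576 + 0.524) / 0.5230 = 3.100 / 0.5230 = 5.927.
n = 5.927² + 3 = 35.13 + 3 = 38.1.
Round up.

n = 39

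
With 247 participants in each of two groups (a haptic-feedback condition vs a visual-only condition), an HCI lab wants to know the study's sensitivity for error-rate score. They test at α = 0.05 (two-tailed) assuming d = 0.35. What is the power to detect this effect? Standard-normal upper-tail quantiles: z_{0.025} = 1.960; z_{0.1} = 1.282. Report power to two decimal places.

power ≈ 0.97

For two equal groups, power = Φ(d·√(n/2) − z_{α/2}).
d·√(n/2) = 0.35 × √(247/2) = 0.35 × 11.113 = 3.890.
z_β = 3.890 − 1.960 = 1.930.
Power = Φ(1.930) = 0.973.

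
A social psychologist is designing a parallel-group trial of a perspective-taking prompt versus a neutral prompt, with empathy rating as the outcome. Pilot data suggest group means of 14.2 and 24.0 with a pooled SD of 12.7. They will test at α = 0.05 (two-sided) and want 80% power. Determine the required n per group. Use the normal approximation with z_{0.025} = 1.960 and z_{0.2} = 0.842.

Cohen's d = |M₁ − M₂| / SD_pooled = |14.2 − 24.0| / 12.7 = 9.8 / 12.7 = 0.772.
For two independent groups with equal n: n = 2·((z_{α/2} + z_β) / d)².
z_{α/2} + z_β = 1.960 + 0.842 = 2.802.
n = 2 × (2.802 / 0.772)² = 2 × 3.630² = 2 × 13.17 = 26.3.
Round up to the next whole participant.

n = 27 per group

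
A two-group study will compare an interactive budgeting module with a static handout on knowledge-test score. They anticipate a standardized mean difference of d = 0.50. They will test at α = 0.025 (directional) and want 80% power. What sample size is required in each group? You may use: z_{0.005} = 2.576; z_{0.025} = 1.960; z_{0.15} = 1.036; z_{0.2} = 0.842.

n = 63 per group

For two independent groups with equal n: n = 2·((z_{α} + z_β) / d)².
z_{α} + z_β = 1.960 + 0.842 = 2.802.
n = 2 × (2.802 / 0.50)² = 2 × 5.604² = 2 × 31.40 = 62.8.
Round up to the next whole participant.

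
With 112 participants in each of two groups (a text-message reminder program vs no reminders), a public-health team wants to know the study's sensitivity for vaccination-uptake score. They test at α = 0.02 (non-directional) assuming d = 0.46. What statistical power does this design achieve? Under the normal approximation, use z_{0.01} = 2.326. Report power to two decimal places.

For two equal groups, power = Φ(d·√(n/2) − z_{α/2}).
d·√(n/2) = 0.46 × √(112/2) = 0.46 × 7.483 = 3.442.
z_β = 3.442 − 2.326 = 1.116.
Power = Φ(1.116) = 0.868.

power ≈ 0.87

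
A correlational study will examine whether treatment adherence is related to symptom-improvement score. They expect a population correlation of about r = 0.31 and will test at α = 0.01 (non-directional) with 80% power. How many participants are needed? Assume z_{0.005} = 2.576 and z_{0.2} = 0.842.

n = 117

Fisher's z: C = ½·ln((1+r)/(1−r)) = ½·ln(1.8986) = 0.3205.
n = ((z_{α/2} + z_β)/C)² + 3.
(2.576 + 0.842) / 0.3205 = 3.418 / 0.3205 = 10.665.
n = 10.665² + 3 = 113.73 + 3 = 116.7.
Round up.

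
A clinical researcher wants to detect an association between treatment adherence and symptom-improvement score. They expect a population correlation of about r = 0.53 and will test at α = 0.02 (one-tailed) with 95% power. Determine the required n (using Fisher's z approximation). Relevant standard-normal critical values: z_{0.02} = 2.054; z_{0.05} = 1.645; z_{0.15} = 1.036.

n = 43

Fisher's z: C = ½·ln((1+r)/(1−r)) = ½·ln(3.2553) = 0.5901.
n = ((z_{α} + z_β)/C)² + 3.
(2.054 + 1.645) / 0.5901 = 3.699 / 0.5901 = 6.268.
n = 6.268² + 3 = 39.29 + 3 = 42.3.
Round up.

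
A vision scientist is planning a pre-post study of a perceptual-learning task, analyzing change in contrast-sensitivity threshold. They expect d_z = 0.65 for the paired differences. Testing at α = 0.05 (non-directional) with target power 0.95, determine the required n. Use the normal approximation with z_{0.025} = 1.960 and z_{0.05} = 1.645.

For a paired (one-sample on differences) test: n = ((z_{α/2} + z_β) / d)².
z_{α/2} + z_β = 1.960 + 1.645 = 3.605.
n = (3.605 / 0.65)² = 5.546² = 30.76.
Round up.

n = 31 pairs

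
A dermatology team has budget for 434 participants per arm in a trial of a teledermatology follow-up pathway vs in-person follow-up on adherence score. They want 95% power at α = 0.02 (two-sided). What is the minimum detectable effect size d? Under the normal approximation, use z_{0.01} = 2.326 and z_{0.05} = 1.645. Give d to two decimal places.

For two independent groups of n = 434 each: d_min = (z_{α/2} + z_β)·√(2/n).
z-sum = 2.326 + 1.645 = 3.971.
d_min = 3.971 × √(2/434) = 3.971 × 0.0679 = 0.270.

d_min ≈ 0.27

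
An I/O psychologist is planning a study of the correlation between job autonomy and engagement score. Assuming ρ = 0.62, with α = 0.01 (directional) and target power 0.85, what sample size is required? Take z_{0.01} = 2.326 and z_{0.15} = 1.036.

n = 25

Fisher's z: C = ½·ln((1+r)/(1−r)) = ½·ln(4.2632) = 0.7250.
n = ((z_{α} + z_β)/C)² + 3.
(2.326 + 1.036) / 0.7250 = 3.362 / 0.7250 = 4.637.
n = 4.637² + 3 = 21.50 + 3 = 24.5.
Round up.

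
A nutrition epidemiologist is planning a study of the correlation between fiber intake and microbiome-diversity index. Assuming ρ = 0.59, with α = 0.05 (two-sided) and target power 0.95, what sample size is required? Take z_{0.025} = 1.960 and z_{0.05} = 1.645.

Fisher's z: C = ½·ln((1+r)/(1−r)) = ½·ln(3.8780) = 0.6777.
n = ((z_{α/2} + z_β)/C)² + 3.
(1.960 + 1.645) / 0.6777 = 3.605 / 0.6777 = 5.319.
n = 5.319² + 3 = 28.30 + 3 = 31.3.
Round up.

n = 32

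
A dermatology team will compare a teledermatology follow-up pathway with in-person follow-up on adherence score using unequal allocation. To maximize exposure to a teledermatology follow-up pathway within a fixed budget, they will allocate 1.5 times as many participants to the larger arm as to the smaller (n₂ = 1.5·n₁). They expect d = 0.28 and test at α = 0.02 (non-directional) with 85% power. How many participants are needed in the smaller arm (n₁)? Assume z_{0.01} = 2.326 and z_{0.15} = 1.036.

n₁ = 241

With allocation ratio k = n₂/n₁ = 1.5, Var(x̄₁−x̄₂) = σ²(1/n₁ + 1/(k·n₁)) = σ²·(k+1)/(k·n₁).
So n₁ = (1 + 1/k)·((z_{α/2} + z_β)/d)² = 1.667 × (3.362/0.28)².
n₁ = 1.667 × 144.17 = 240.3.
Round up: n₁ = 241, giving n₂ = ⌈1.5 × 241⌉ = ⌈361.5⌉ = 362.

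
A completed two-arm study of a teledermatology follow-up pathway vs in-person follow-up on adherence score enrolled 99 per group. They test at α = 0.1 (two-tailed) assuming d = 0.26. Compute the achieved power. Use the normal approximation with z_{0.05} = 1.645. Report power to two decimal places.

For two equal groups, power = Φ(d·√(n/2) − z_{α/2}).
d·√(n/2) = 0.26 × √(99/2) = 0.26 × 7.036 = 1.829.
z_β = 1.829 − 1.645 = 0.184.
Power = Φ(0.184) = 0.573.

power ≈ 0.57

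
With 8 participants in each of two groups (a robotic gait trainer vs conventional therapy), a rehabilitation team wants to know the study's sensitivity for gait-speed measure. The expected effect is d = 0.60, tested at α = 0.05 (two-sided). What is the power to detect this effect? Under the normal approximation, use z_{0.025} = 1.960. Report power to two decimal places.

power ≈ 0.22

For two equal groups, power = Φ(d·√(n/2) − z_{α/2}).
d·√(n/2) = 0.60 × √(8/2) = 0.60 × 2.000 = 1.200.
z_β = 1.200 − 1.960 = -0.760.
Power = Φ(-0.760) = 0.224.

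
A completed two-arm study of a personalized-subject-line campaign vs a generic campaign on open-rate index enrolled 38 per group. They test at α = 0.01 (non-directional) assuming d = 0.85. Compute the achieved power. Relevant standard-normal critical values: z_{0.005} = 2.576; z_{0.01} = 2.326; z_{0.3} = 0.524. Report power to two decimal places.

power ≈ 0.87

For two equal groups, power = Φ(d·√(n/2) − z_{α/2}).
d·√(n/2) = 0.85 × √(38/2) = 0.85 × 4.359 = 3.705.
z_β = 3.705 − 2.576 = 1.129.
Power = Φ(1.129) = 0.871.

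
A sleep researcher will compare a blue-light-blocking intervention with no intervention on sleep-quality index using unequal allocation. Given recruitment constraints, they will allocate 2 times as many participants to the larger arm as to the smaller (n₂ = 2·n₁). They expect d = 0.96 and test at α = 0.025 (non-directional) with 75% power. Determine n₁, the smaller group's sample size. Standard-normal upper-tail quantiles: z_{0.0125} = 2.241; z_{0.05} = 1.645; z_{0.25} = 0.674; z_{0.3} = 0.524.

n₁ = 14

With allocation ratio k = n₂/n₁ = 2, Var(x̄₁−x̄₂) = σ²(1/n₁ + 1/(k·n₁)) = σ²·(k+1)/(k·n₁).
So n₁ = (1 + 1/k)·((z_{α/2} + z_β)/d)² = 1.500 × (2.915/0.96)².
n₁ = 1.500 × 9.22 = 13.8.
Round up: n₁ = 14, giving n₂ = 2 × 14 = 28.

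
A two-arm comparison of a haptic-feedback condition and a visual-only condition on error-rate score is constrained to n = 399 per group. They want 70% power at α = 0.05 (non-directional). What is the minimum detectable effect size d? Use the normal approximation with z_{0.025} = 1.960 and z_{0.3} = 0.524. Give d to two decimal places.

d_min ≈ 0.18

For two independent groups of n = 399 each: d_min = (z_{α/2} + z_β)·√(2/n).
z-sum = 1.960 + 0.524 = 2.484.
d_min = 2.484 × √(2/399) = 2.484 × 0.0708 = 0.176.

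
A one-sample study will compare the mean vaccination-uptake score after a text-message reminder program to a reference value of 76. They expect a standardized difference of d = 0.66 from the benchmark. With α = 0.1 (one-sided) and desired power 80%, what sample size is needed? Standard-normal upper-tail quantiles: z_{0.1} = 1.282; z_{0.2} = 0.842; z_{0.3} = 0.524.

For a one-sample test: n = ((z_{α} + z_β) / d)².
z_{α} + z_β = 1.282 + 0.842 = 2.124.
n = (2.124 / 0.66)² = 3.218² = 10.36.
Round up.

n = 11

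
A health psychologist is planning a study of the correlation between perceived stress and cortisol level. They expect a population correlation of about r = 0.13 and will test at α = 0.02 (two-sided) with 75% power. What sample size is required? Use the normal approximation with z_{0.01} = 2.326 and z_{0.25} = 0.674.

n = 530

Fisher's z: C = ½·ln((1+r)/(1−r)) = ½·ln(1.2989) = 0.1307.
n = ((z_{α/2} + z_β)/C)² + 3.
(2.326 + 0.674) / 0.1307 = 3.000 / 0.1307 = 22.953.
n = 22.953² + 3 = 526.86 + 3 = 529.9.
Round up.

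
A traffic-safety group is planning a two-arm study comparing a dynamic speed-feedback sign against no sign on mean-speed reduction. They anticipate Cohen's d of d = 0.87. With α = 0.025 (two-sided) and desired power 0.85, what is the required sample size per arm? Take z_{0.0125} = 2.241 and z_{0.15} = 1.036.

n = 29 per group

For two independent groups with equal n: n = 2·((z_{α/2} + z_β) / d)².
z_{α/2} + z_β = 2.241 + 1.036 = 3.277.
n = 2 × (3.277 / 0.87)² = 2 × 3.767² = 2 × 14.19 = 28.4.
Round up to the next whole participant.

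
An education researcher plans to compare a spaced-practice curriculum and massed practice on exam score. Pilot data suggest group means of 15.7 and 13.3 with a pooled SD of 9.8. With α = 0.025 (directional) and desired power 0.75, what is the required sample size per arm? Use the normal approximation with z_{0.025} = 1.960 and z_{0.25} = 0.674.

Cohen's d = |M₁ − M₂| / SD_pooled = |15.7 − 13.3| / 9.8 = 2.4 / 9.8 = 0.245.
For two independent groups with equal n: n = 2·((z_{α} + z_β) / d)².
z_{α} + z_β = 1.960 + 0.674 = 2.634.
n = 2 × (2.634 / 0.245)² = 2 × 10.751² = 2 × 115.58 = 231.2.
Round up to the next whole participant.

n = 232 per group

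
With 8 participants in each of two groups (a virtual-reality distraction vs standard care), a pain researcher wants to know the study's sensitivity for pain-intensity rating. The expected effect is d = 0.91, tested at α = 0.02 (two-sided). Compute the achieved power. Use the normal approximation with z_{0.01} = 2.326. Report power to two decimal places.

For two equal groups, power = Φ(d·√(n/2) − z_{α/2}).
d·√(n/2) = 0.91 × √(8/2) = 0.91 × 2.000 = 1.820.
z_β = 1.820 − 2.326 = -0.506.
Power = Φ(-0.506) = 0.306.

power ≈ 0.31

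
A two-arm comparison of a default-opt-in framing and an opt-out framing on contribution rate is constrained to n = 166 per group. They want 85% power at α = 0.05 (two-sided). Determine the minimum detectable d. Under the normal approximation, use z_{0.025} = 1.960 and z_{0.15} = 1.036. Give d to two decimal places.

d_min ≈ 0.33

For two independent groups of n = 166 each: d_min = (z_{α/2} + z_β)·√(2/n).
z-sum = 1.960 + 1.036 = 2.996.
d_min = 2.996 × √(2/166) = 2.996 × 0.1098 = 0.329.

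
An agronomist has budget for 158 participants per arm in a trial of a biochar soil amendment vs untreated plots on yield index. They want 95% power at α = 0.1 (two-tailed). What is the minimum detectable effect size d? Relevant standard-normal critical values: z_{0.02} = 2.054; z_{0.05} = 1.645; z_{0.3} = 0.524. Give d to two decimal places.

d_min ≈ 0.37

For two independent groups of n = 158 each: d_min = (z_{α/2} + z_β)·√(2/n).
z-sum = 1.645 + 1.645 = 3.290.
d_min = 3.290 × √(2/158) = 3.290 × 0.1125 = 0.370.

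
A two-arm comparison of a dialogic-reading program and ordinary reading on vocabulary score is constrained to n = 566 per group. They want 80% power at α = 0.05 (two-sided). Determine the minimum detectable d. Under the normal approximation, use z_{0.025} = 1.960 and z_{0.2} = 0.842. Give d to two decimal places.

d_min ≈ 0.17

For two independent groups of n = 566 each: d_min = (z_{α/2} + z_β)·√(2/n).
z-sum = 1.960 + 0.842 = 2.802.
d_min = 2.802 × √(2/566) = 2.802 × 0.0594 = 0.167.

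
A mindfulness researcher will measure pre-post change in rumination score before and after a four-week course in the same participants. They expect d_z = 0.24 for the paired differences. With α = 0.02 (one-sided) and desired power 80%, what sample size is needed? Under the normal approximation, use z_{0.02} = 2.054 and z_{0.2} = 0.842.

n = 146 pairs

For a paired (one-sample on differences) test: n = ((z_{α} + z_β) / d)².
z_{α} + z_β = 2.054 + 0.842 = 2.896.
n = (2.896 / 0.24)² = 12.067² = 145.60.
Round up.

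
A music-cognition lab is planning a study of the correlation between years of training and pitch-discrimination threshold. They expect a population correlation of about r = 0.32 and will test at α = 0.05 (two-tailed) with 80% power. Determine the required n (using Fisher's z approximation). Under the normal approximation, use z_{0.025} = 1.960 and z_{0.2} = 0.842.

Fisher's z: C = ½·ln((1+r)/(1−r)) = ½·ln(1.9412) = 0.3316.
n = ((z_{α/2} + z_β)/C)² + 3.
(1.960 + 0.842) / 0.3316 = 2.802 / 0.3316 = 8.450.
n = 8.450² + 3 = 71.40 + 3 = 74.4.
Round up.

n = 75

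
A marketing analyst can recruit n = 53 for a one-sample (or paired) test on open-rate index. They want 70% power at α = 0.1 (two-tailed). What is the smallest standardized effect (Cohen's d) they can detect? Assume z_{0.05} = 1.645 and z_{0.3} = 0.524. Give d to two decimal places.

d_min ≈ 0.30

For a single sample (or paired design) of n = 53: d_min = (z_{α/2} + z_β)/√n.
z-sum = 1.645 + 0.524 = 2.169.
d_min = 2.169 / √53 = 2.169 / 7.280 = 0.298.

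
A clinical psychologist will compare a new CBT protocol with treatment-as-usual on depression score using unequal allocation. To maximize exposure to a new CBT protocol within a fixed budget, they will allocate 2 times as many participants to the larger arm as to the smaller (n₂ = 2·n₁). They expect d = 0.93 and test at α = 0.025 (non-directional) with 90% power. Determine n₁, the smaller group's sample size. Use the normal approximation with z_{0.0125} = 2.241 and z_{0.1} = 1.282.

n₁ = 22

With allocation ratio k = n₂/n₁ = 2, Var(x̄₁−x̄₂) = σ²(1/n₁ + 1/(k·n₁)) = σ²·(k+1)/(k·n₁).
So n₁ = (1 + 1/k)·((z_{α/2} + z_β)/d)² = 1.500 × (3.523/0.93)².
n₁ = 1.500 × 14.35 = 21.5.
Round up: n₁ = 22, giving n₂ = 2 × 22 = 44.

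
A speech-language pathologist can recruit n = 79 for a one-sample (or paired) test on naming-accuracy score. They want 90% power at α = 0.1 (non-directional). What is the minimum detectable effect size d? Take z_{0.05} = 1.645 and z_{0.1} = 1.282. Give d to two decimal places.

For a single sample (or paired design) of n = 79: d_min = (z_{α/2} + z_β)/√n.
z-sum = 1.645 + 1.282 = 2.927.
d_min = 2.927 / √79 = 2.927 / 8.888 = 0.329.

d_min ≈ 0.33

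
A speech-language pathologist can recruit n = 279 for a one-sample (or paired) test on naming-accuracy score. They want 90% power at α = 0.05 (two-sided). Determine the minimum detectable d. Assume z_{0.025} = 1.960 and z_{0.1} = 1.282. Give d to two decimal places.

For a single sample (or paired design) of n = 279: d_min = (z_{α/2} + z_β)/√n.
z-sum = 1.960 + 1.282 = 3.242.
d_min = 3.242 / √279 = 3.242 / 16.703 = 0.194.

d_min ≈ 0.19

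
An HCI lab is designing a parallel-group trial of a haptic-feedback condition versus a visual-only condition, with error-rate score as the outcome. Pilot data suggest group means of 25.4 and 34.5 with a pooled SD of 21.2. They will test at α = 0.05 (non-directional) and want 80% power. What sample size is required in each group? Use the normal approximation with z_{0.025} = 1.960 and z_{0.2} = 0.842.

n = 86 per group

Cohen's d = |M₁ − M₂| / SD_pooled = |25.4 − 34.5| / 21.2 = 9.1 / 21.2 = 0.429.
For two independent groups with equal n: n = 2·((z_{α/2} + z_β) / d)².
z_{α/2} + z_β = 1.960 + 0.842 = 2.802.
n = 2 × (2.802 / 0.429)² = 2 × 6.531² = 2 × 42.66 = 85.3.
Round up to the next whole participant.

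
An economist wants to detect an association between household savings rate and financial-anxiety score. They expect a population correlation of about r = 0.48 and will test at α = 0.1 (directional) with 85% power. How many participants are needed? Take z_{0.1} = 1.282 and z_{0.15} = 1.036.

n = 23

Fisher's z: C = ½·ln((1+r)/(1−r)) = ½·ln(2.8462) = 0.5230.
n = ((z_{α} + z_β)/C)² + 3.
(1.282 + 1.036) / 0.5230 = 2.318 / 0.5230 = 4.432.
n = 4.432² + 3 = 19.64 + 3 = 22.6.
Round up.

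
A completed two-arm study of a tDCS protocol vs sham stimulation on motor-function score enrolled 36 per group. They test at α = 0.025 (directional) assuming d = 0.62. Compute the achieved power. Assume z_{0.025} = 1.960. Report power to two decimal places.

power ≈ 0.75

For two equal groups, power = Φ(d·√(n/2) − z_{α}).
d·√(n/2) = 0.62 × √(36/2) = 0.62 × 4.243 = 2.630.
z_β = 2.630 − 1.960 = 0.670.
Power = Φ(0.670) = 0.749.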